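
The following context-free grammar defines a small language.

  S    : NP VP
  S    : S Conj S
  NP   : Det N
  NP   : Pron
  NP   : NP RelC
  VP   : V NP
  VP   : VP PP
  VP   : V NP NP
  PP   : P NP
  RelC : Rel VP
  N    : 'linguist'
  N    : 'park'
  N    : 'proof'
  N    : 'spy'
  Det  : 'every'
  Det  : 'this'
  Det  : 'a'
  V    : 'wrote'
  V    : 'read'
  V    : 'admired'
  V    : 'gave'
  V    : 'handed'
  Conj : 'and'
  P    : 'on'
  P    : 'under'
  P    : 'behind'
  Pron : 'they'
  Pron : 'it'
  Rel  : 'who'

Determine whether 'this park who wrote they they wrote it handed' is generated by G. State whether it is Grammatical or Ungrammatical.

For S → NP VP, every NP-prefix leaves a non-VP remainder: after 'this park' the remainder is not a VP; after 'this park who wrote they' the remainder is not a VP; after 'this park who wrote they they' the remainder is not a VP. The alternative S rule S → S Conj S likewise has no satisfying split.

Ungrammatical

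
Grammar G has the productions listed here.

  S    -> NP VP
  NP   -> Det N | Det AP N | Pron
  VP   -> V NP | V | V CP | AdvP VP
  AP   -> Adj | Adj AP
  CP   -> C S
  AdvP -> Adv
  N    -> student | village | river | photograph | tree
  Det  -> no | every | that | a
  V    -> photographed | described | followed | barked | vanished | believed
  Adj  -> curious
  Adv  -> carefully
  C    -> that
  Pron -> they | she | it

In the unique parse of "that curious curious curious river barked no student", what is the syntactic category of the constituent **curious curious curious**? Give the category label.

AP

[S [NP [Det that] [AP [Adj curious] [AP [Adj curious] [AP [Adj curious]]]] [N river]] [VP [V barked] [NP [Det no] [N student]]]]
The span 'curious curious curious' is the AP node built by AP → Adj AP.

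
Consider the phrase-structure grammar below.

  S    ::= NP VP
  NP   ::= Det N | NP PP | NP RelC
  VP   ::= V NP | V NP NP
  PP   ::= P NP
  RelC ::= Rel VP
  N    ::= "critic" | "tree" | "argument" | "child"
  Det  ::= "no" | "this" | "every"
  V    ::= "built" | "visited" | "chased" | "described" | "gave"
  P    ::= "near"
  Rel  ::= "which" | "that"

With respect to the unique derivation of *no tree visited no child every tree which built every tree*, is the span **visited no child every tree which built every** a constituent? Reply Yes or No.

[S [NP [Det no] [N tree]] [VP [V visited] [NP [Det no] [N child]] [NP [NP [Det every] [N tree]] [RelC [Rel which] [VP [V built] [NP [Det every] [N tree]]]]]]]
The smallest constituent containing 'visited no child every tree which built every' is the VP spanning 'visited no child every tree which built every tree'; no single node in the tree dominates exactly the given words.

No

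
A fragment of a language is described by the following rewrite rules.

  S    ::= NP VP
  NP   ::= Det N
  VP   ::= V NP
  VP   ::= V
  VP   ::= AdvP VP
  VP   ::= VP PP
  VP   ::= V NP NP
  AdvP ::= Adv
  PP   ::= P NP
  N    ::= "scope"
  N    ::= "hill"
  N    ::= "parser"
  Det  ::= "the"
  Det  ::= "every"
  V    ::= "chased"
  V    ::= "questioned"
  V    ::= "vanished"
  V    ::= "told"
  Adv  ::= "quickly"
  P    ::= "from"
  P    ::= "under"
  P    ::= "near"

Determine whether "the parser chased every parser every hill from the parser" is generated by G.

S
  NP
    Det: the
    N: parser
  VP
    VP
      V: chased
      NP
        Det: every
        N: parser
      NP
        Det: every
        N: hill
    PP
      P: from
      NP
        Det: the
        N: parser
Each bracket corresponds to one application of a listed rule, so the string is derivable from S.

Grammatical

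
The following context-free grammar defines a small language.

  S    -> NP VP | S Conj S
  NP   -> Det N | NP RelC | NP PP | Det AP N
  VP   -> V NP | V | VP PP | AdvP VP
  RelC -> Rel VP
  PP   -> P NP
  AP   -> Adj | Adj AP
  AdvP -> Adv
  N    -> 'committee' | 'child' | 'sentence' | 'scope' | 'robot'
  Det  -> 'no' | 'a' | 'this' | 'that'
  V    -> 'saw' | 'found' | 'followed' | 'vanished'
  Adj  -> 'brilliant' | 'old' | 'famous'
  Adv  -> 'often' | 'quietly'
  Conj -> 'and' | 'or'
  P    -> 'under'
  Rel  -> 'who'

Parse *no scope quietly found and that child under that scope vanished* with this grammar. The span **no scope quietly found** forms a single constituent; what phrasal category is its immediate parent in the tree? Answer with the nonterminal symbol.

S

S
  S
    NP
      Det: no
      N: scope
    VP
      AdvP
        Adv: quietly
      VP
        V: found
  Conj: and
  S
    NP
      NP
        Det: that
        N: child
      PP
        P: under
        NP
          Det: that
          N: scope
    VP
      V: vanished
The span 'no scope quietly found' is the S node built by S → NP VP.
Its mother is the S built by S → S Conj S.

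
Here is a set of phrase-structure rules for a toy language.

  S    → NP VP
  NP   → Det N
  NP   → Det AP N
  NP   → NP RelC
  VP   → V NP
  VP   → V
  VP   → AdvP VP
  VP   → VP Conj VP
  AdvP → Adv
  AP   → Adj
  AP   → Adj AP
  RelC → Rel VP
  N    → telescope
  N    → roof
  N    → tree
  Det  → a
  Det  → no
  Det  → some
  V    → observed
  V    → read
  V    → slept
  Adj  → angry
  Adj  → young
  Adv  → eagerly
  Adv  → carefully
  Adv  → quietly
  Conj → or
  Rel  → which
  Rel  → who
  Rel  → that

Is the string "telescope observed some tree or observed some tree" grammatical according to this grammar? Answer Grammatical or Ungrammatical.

Ungrammatical

For S → NP VP, no prefix of the string parses as an NP.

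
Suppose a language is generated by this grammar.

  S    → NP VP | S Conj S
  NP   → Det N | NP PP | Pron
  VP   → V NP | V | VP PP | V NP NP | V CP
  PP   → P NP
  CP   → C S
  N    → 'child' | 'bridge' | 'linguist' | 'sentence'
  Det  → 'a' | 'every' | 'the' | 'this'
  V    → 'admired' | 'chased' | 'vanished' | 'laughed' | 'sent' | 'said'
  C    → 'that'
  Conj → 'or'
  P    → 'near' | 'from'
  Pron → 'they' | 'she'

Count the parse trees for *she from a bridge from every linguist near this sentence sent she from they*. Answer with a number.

10

Two of the 10 distinct bracketings:
[S [NP [NP [Pron she]] [PP [P from] [NP [NP [Det a] [N bridge]] [PP [P from] [NP [NP [Det every] [N linguist]] [PP [P near] [NP [Det this] [N sentence]]]]]]]] [VP [V sent] [NP [NP [Pron she]] [PP [P from] [NP [Pron they]]]]]]
[S [NP [NP [Pron she]] [PP [P from] [NP [NP [Det a] [N bridge]] [PP [P from] [NP [NP [Det every] [N linguist]] [PP [P near] [NP [Det this] [N sentence]]]]]]]] [VP [VP [V sent] [NP [Pron she]]] [PP [P from] [NP [Pron they]]]]]
The difference turns on whether VP → VP PP is used at the relevant span, versus an alternative expansion of VP.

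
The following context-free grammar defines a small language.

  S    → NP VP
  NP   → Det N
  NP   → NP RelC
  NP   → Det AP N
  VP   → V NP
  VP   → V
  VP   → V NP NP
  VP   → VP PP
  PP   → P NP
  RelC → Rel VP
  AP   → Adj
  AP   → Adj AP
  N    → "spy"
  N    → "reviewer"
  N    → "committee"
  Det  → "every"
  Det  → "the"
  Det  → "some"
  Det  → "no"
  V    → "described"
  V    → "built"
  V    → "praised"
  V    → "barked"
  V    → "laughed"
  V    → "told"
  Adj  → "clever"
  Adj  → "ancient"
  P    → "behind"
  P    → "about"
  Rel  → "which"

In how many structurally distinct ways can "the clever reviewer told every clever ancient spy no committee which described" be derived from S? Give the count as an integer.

[S [NP [Det the] [AP [Adj clever]] [N reviewer]] [VP [V told] [NP [Det every] [AP [Adj clever] [AP [Adj ancient]]] [N spy]] [NP [NP [Det no] [N committee]] [RelC [Rel which] [VP [V described]]]]]]
No rule offers an alternative attachment or grouping for any span, so this is the only derivation.

1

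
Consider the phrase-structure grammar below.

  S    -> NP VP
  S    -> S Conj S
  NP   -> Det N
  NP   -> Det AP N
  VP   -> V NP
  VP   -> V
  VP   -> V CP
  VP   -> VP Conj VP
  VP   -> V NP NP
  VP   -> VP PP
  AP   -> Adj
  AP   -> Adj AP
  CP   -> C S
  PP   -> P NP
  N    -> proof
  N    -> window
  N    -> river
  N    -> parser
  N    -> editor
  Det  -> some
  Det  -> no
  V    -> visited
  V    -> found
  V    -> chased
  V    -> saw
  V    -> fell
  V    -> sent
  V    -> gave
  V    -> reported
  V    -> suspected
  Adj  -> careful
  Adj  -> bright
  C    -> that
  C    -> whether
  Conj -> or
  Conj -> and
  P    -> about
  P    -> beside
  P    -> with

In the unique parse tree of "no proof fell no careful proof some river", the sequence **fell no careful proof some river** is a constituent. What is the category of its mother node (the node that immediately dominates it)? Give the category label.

S

[S [NP [Det no] [N proof]] [VP [V fell] [NP [Det no] [AP [Adj careful]] [N proof]] [NP [Det some] [N river]]]]
The span 'fell no careful proof some river' is the VP node built by VP → V NP NP.
Its mother is the S built by S → NP VP.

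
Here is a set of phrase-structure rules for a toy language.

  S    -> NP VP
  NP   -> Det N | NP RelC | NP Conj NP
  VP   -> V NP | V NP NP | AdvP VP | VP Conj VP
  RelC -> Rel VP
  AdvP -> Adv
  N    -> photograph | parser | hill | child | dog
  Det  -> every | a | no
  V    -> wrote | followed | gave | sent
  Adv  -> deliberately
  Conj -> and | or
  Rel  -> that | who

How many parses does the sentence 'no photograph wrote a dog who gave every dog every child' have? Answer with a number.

2

The two bracketings:
[S [NP [Det no] [N photograph]] [VP [V wrote] [NP [NP [Det a] [N dog]] [RelC [Rel who] [VP [V gave] [NP [Det every] [N dog]] [NP [Det every] [N child]]]]]]]
[S [NP [Det no] [N photograph]] [VP [V wrote] [NP [NP [Det a] [N dog]] [RelC [Rel who] [VP [V gave] [NP [Det every] [N dog]]]]] [NP [Det every] [N child]]]]
The trees differ in how a recursive rule is bracketed over the same span.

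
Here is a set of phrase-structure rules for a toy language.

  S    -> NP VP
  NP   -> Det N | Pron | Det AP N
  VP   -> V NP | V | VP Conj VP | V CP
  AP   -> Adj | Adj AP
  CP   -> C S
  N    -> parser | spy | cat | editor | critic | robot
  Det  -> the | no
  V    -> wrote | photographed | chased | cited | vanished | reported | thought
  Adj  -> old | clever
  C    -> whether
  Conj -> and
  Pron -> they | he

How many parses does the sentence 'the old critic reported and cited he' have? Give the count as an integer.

[S [NP [Det the] [AP [Adj old]] [N critic]] [VP [VP [V reported]] [Conj and] [VP [V cited] [NP [Pron he]]]]]
No rule offers an alternative attachment or grouping for any span, so this is the only derivation.

1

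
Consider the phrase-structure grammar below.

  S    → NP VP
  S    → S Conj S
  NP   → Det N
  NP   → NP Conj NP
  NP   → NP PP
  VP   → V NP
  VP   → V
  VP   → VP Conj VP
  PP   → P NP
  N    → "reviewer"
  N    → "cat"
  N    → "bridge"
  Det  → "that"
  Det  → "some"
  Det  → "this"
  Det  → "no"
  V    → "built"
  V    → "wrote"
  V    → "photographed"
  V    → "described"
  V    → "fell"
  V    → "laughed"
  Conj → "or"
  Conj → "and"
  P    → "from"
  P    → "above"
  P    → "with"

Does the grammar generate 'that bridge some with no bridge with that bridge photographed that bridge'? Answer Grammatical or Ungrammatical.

Ungrammatical

An N word can never sit immediately before a Det word in any string this grammar generates, so the substring 'bridge some' rules out a derivation.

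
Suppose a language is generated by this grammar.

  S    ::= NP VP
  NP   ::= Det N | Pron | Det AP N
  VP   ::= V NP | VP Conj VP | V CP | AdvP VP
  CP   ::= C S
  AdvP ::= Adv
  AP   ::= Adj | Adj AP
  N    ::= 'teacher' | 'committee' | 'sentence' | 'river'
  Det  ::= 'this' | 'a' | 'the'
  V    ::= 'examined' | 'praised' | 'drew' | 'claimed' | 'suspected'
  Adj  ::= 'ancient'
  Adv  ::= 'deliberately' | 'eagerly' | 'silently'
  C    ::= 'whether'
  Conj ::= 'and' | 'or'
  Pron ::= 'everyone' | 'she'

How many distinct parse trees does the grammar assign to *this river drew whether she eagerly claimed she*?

1

[S [NP [Det this] [N river]] [VP [V drew] [CP [C whether] [S [NP [Pron she]] [VP [AdvP [Adv eagerly]] [VP [V claimed] [NP [Pron she]]]]]]]]
No rule offers an alternative attachment or grouping for any span, so this is the only derivation.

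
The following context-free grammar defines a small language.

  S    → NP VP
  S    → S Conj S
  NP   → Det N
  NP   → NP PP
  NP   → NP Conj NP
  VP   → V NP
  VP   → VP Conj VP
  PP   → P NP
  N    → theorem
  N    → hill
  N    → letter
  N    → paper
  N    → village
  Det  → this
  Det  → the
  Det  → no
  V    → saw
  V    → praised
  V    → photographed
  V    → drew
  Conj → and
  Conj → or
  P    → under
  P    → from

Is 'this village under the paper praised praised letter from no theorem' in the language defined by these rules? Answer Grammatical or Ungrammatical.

Ungrammatical

A V word can never sit immediately before a V word in any string this grammar generates, so the substring 'praised praised' rules out a derivation.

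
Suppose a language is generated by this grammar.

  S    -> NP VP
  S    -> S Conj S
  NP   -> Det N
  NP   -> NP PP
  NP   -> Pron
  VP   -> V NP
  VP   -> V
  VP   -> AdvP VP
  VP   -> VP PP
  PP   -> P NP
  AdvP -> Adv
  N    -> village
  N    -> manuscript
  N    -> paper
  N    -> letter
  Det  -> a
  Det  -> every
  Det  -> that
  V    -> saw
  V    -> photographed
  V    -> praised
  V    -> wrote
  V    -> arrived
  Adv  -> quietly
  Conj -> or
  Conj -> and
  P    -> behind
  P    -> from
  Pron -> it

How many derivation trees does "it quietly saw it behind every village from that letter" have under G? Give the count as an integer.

9

Two of the 9 distinct bracketings:
[S [NP [Pron it]] [VP [AdvP [Adv quietly]] [VP [V saw] [NP [NP [Pron it]] [PP [P behind] [NP [NP [Det every] [N village]] [PP [P from] [NP [Det that] [N letter]]]]]]]]]
[S [NP [Pron it]] [VP [AdvP [Adv quietly]] [VP [V saw] [NP [NP [NP [Pron it]] [PP [P behind] [NP [Det every] [N village]]]] [PP [P from] [NP [Det that] [N letter]]]]]]]
The trees differ in how a recursive rule is bracketed over the same span.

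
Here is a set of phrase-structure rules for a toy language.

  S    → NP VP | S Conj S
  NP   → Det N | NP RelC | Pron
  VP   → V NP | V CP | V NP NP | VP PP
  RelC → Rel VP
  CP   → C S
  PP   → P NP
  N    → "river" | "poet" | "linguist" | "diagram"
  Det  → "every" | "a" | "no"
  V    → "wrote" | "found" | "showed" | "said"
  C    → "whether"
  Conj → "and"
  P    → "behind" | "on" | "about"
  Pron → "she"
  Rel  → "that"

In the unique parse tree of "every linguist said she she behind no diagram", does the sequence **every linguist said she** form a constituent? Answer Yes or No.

[S [NP [Det every] [N linguist]] [VP [VP [V said] [NP [Pron she]] [NP [Pron she]]] [PP [P behind] [NP [Det no] [N diagram]]]]]
The smallest constituent containing 'every linguist said she' is the S spanning 'every linguist said she she behind no diagram'; no single node in the tree dominates exactly the given words.

No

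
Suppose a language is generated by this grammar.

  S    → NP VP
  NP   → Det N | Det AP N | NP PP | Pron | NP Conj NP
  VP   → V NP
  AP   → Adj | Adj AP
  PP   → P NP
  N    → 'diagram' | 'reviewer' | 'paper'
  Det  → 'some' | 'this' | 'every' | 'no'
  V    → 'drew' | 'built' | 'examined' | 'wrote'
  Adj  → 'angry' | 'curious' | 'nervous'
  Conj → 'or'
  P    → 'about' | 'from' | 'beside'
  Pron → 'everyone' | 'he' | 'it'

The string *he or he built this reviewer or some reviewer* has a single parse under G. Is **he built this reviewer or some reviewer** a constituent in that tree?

No

[S [NP [NP [Pron he]] [Conj or] [NP [Pron he]]] [VP [V built] [NP [NP [Det this] [N reviewer]] [Conj or] [NP [Det some] [N reviewer]]]]]
The smallest constituent containing 'he built this reviewer or some reviewer' is the S spanning 'he or he built this reviewer or some reviewer'; no single node in the tree dominates exactly the given words.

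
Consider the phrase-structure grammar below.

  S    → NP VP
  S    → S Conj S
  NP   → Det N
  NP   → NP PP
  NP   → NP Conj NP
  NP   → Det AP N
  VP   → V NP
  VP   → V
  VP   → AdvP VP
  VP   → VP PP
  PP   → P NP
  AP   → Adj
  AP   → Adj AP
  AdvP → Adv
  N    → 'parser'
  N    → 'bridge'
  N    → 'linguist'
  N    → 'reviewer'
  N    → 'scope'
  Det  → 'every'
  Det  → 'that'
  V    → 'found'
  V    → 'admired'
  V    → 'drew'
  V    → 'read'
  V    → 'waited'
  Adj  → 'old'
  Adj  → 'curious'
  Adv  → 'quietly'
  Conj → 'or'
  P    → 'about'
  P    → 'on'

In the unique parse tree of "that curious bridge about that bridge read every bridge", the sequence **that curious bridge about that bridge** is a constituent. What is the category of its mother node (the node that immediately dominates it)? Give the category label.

S
  NP
    NP
      Det: that
      AP
        Adj: curious
      N: bridge
    PP
      P: about
      NP
        Det: that
        N: bridge
  VP
    V: read
    NP
      Det: every
      N: bridge
The span 'that curious bridge about that bridge' is the NP node built by NP → NP PP.
Its mother is the S built by S → NP VP.

S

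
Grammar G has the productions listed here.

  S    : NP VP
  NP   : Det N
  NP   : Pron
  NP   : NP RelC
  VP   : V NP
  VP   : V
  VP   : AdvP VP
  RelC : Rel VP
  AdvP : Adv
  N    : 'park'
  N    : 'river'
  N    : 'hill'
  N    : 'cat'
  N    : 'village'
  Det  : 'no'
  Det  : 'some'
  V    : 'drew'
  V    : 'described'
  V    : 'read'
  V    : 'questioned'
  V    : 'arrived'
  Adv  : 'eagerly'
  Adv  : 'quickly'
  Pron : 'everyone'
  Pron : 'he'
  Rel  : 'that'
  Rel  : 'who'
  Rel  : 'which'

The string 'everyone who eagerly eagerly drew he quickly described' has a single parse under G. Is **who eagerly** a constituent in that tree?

[S [NP [NP [Pron everyone]] [RelC [Rel who] [VP [AdvP [Adv eagerly]] [VP [AdvP [Adv eagerly]] [VP [V drew] [NP [Pron he]]]]]]] [VP [AdvP [Adv quickly]] [VP [V described]]]]
The smallest constituent containing 'who eagerly' is the RelC spanning 'who eagerly eagerly drew he'; no single node in the tree dominates exactly the given words.

No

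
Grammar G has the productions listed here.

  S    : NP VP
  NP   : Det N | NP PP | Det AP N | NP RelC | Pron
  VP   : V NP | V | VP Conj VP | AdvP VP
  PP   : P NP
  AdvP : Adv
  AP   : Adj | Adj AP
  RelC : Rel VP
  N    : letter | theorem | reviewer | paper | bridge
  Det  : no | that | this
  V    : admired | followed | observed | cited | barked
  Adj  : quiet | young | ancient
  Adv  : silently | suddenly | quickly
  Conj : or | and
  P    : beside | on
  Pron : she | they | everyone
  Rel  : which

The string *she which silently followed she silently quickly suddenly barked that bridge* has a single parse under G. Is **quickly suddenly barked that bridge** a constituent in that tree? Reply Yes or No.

[S [NP [NP [Pron she]] [RelC [Rel which] [VP [AdvP [Adv silently]] [VP [V followed] [NP [Pron she]]]]]] [VP [AdvP [Adv silently]] [VP [AdvP [Adv quickly]] [VP [AdvP [Adv suddenly]] [VP [V barked] [NP [Det that] [N bridge]]]]]]]
The words 'quickly suddenly barked that bridge' are exhaustively dominated by a single VP node (built by VP → AdvP VP), so they form a constituent.

Yes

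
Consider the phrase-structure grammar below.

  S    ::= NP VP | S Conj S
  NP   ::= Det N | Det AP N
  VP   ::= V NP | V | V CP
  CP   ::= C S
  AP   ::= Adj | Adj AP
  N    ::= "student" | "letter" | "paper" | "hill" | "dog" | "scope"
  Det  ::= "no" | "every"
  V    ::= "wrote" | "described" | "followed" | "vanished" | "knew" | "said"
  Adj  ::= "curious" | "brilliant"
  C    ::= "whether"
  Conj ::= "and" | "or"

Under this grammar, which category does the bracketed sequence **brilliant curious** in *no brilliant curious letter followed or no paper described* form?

[S [S [NP [Det no] [AP [Adj brilliant] [AP [Adj curious]]] [N letter]] [VP [V followed]]] [Conj or] [S [NP [Det no] [N paper]] [VP [V described]]]]
The span 'brilliant curious' is the AP node built by AP → Adj AP.

AP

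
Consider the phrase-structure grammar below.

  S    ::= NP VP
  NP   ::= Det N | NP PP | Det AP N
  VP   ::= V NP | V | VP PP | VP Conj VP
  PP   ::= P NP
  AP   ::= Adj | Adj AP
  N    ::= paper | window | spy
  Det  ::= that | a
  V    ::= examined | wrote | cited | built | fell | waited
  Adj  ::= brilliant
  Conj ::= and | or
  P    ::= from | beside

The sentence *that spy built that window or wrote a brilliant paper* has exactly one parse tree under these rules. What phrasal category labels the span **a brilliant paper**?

NP

S
  NP
    Det: that
    N: spy
  VP
    VP
      V: built
      NP
        Det: that
        N: window
    Conj: or
    VP
      V: wrote
      NP
        Det: a
        AP
          Adj: brilliant
        N: paper
The span 'a brilliant paper' is the NP node built by NP → Det AP N.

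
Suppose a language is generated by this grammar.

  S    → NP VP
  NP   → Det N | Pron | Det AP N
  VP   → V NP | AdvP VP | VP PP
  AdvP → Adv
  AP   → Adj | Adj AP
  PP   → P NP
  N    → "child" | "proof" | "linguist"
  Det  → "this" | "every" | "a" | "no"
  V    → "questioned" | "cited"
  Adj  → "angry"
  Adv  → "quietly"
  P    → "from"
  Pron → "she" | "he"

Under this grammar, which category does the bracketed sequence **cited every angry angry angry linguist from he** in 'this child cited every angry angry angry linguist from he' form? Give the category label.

[S [NP [Det this] [N child]] [VP [VP [V cited] [NP [Det every] [AP [Adj angry] [AP [Adj angry] [AP [Adj angry]]]] [N linguist]]] [PP [P from] [NP [Pron he]]]]]
The span 'cited every angry angry angry linguist from he' is the VP node built by VP → VP PP.

VP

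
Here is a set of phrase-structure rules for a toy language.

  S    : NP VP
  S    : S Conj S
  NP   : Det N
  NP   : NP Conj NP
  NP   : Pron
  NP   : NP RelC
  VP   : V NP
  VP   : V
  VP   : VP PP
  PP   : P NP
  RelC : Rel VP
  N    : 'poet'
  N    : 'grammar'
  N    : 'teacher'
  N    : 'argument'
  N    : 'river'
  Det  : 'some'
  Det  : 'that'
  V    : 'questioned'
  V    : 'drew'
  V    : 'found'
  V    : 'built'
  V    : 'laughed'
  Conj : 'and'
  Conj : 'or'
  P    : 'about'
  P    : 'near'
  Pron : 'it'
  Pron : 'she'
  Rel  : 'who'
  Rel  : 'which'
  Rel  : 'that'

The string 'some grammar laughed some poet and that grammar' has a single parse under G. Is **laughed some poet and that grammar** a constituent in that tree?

[S [NP [Det some] [N grammar]] [VP [V laughed] [NP [NP [Det some] [N poet]] [Conj and] [NP [Det that] [N grammar]]]]]
The words 'laughed some poet and that grammar' are exhaustively dominated by a single VP node (built by VP → V NP), so they form a constituent.

Yes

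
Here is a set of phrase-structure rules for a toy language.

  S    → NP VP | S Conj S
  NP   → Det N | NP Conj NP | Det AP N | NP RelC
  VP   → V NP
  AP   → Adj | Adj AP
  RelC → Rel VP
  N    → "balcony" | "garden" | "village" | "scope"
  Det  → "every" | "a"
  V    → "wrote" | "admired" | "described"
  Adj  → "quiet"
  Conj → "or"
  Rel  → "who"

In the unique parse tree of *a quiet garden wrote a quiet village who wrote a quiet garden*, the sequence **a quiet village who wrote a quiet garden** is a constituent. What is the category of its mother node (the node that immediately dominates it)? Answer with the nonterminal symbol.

VP

S
  NP
    Det: a
    AP
      Adj: quiet
    N: garden
  VP
    V: wrote
    NP
      NP
        Det: a
        AP
          Adj: quiet
        N: village
      RelC
        Rel: who
        VP
          V: wrote
          NP
            Det: a
            AP
              Adj: quiet
            N: garden
The span 'a quiet village who wrote a quiet garden' is the NP node built by NP → NP RelC.
Its mother is the VP built by VP → V NP.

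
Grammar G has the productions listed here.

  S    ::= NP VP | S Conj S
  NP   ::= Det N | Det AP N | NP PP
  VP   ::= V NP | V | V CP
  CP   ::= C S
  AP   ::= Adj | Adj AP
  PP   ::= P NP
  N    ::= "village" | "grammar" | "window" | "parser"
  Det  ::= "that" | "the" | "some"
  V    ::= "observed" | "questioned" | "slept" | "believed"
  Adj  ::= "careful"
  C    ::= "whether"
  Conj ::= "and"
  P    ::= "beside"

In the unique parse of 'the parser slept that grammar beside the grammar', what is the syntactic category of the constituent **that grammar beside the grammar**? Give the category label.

[S [NP [Det the] [N parser]] [VP [V slept] [NP [NP [Det that] [N grammar]] [PP [P beside] [NP [Det the] [N grammar]]]]]]
The span 'that grammar beside the grammar' is the NP node built by NP → NP PP.

NP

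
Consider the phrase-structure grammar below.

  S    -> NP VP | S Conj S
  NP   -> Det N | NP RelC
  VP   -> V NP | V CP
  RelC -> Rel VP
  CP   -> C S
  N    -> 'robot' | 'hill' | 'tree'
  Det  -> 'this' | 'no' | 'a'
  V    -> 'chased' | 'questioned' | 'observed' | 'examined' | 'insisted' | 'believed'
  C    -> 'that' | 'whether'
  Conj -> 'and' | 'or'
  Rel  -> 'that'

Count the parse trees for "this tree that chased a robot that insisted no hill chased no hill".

The two bracketings:
[S [NP [NP [Det this] [N tree]] [RelC [Rel that] [VP [V chased] [NP [NP [Det a] [N robot]] [RelC [Rel that] [VP [V insisted] [NP [Det no] [N hill]]]]]]]] [VP [V chased] [NP [Det no] [N hill]]]]
[S [NP [NP [NP [Det this] [N tree]] [RelC [Rel that] [VP [V chased] [NP [Det a] [N robot]]]]] [RelC [Rel that] [VP [V insisted] [NP [Det no] [N hill]]]]] [VP [V chased] [NP [Det no] [N hill]]]]
The trees differ in how a recursive rule is bracketed over the same span.

2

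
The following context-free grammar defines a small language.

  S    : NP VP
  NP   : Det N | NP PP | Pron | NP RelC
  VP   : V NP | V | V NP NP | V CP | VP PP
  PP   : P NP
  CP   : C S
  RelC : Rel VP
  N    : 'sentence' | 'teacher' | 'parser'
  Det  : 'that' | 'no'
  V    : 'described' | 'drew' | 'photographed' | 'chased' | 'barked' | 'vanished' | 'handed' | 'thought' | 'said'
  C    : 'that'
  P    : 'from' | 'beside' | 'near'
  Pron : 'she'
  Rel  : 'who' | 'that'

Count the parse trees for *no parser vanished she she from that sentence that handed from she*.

Two of the 10 distinct bracketings:
[S [NP [Det no] [N parser]] [VP [V vanished] [NP [Pron she]] [NP [NP [Pron she]] [PP [P from] [NP [NP [NP [Det that] [N sentence]] [RelC [Rel that] [VP [V handed]]]] [PP [P from] [NP [Pron she]]]]]]]]
[S [NP [Det no] [N parser]] [VP [V vanished] [NP [Pron she]] [NP [NP [Pron she]] [PP [P from] [NP [NP [Det that] [N sentence]] [RelC [Rel that] [VP [VP [V handed]] [PP [P from] [NP [Pron she]]]]]]]]]]
The difference turns on whether VP → VP PP is used at the relevant span, versus an alternative expansion of VP.

10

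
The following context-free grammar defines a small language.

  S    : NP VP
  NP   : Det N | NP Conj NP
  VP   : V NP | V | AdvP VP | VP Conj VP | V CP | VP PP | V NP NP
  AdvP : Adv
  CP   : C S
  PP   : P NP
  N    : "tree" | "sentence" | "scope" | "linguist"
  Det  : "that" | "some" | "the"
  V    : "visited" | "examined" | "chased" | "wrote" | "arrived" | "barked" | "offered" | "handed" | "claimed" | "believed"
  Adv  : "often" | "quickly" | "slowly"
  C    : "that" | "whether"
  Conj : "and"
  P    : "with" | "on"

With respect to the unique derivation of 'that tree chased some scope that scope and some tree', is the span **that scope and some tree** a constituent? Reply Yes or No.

Yes

[S [NP [Det that] [N tree]] [VP [V chased] [NP [Det some] [N scope]] [NP [NP [Det that] [N scope]] [Conj and] [NP [Det some] [N tree]]]]]
The words 'that scope and some tree' are exhaustively dominated by a single NP node (built by NP → NP Conj NP), so they form a constituent.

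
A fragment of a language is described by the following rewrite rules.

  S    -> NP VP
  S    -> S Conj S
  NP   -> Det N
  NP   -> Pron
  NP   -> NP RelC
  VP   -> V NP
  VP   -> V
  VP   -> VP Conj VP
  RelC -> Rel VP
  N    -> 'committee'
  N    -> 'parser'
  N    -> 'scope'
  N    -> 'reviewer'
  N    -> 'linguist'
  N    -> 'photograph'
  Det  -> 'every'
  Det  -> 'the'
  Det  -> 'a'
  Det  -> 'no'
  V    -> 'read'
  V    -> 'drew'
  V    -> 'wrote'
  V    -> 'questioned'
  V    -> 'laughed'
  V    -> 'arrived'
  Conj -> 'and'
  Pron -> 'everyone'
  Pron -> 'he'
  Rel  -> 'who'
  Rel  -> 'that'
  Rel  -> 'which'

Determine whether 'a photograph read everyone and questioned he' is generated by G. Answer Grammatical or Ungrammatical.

Grammatical

[S [NP [Det a] [N photograph]] [VP [VP [V read] [NP [Pron everyone]]] [Conj and] [VP [V questioned] [NP [Pron he]]]]]
Each bracket corresponds to one application of a listed rule, so the string is derivable from S.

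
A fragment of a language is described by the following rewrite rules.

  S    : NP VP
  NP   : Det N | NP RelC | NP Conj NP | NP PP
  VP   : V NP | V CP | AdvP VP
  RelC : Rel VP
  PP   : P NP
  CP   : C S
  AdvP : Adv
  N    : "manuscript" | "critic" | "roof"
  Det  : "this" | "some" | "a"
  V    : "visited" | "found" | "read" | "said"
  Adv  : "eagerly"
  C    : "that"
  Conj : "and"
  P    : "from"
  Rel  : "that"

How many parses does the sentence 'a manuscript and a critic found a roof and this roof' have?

1

[S [NP [NP [Det a] [N manuscript]] [Conj and] [NP [Det a] [N critic]]] [VP [V found] [NP [NP [Det a] [N roof]] [Conj and] [NP [Det this] [N roof]]]]]
No rule offers an alternative attachment or grouping for any span, so this is the only derivation.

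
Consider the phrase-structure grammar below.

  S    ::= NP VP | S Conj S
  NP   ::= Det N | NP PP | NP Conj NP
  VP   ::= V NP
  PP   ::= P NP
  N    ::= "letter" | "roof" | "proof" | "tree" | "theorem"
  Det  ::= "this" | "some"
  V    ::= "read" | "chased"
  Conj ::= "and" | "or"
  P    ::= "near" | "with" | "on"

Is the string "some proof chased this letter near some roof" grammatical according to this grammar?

S
  NP
    Det: some
    N: proof
  VP
    V: chased
    NP
      NP
        Det: this
        N: letter
      PP
        P: near
        NP
          Det: some
          N: roof
The bracketing above is licensed at every node by one of the given productions, with S at the root.

Grammatical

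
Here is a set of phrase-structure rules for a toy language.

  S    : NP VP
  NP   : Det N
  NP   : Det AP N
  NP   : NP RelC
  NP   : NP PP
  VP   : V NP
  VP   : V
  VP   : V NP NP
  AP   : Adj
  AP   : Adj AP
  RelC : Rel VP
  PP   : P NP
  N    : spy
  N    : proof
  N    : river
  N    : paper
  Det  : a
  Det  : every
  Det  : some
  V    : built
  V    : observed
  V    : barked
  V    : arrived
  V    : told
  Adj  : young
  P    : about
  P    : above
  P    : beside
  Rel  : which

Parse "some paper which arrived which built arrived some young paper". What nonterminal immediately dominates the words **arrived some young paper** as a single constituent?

[S [NP [NP [NP [Det some] [N paper]] [RelC [Rel which] [VP [V arrived]]]] [RelC [Rel which] [VP [V built]]]] [VP [V arrived] [NP [Det some] [AP [Adj young]] [N paper]]]]
The span 'arrived some young paper' is the VP node built by VP → V NP.

VP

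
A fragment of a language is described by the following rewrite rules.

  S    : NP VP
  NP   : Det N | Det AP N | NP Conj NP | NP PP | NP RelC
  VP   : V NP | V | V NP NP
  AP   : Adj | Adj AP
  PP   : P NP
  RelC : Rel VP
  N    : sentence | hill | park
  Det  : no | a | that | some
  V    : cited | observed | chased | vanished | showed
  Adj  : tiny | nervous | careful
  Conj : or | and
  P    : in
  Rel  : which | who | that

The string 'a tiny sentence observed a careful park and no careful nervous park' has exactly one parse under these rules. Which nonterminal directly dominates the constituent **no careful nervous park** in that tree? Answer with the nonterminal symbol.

NP

[S [NP [Det a] [AP [Adj tiny]] [N sentence]] [VP [V observed] [NP [NP [Det a] [AP [Adj careful]] [N park]] [Conj and] [NP [Det no] [AP [Adj careful] [AP [Adj nervous]]] [N park]]]]]
The span 'no careful nervous park' is the NP node built by NP → Det AP N.
Its mother is the NP built by NP → NP Conj NP.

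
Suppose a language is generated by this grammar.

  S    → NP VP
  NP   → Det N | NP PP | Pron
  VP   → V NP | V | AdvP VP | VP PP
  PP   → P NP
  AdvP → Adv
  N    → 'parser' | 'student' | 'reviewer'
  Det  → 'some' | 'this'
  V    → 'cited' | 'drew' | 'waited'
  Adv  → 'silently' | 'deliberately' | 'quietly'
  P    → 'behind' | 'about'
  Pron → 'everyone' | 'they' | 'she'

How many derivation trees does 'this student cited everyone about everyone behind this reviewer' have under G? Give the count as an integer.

Two of the 5 distinct bracketings:
[S [NP [Det this] [N student]] [VP [V cited] [NP [NP [Pron everyone]] [PP [P about] [NP [NP [Pron everyone]] [PP [P behind] [NP [Det this] [N reviewer]]]]]]]]
[S [NP [Det this] [N student]] [VP [V cited] [NP [NP [NP [Pron everyone]] [PP [P about] [NP [Pron everyone]]]] [PP [P behind] [NP [Det this] [N reviewer]]]]]]
The trees differ in how a recursive rule is bracketed over the same span.

5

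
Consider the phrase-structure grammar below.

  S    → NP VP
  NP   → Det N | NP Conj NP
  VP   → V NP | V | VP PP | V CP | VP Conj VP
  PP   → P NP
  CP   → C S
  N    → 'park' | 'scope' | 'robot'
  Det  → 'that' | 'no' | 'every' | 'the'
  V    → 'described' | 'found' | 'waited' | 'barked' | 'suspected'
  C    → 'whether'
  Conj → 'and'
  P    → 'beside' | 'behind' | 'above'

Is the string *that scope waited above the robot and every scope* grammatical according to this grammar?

Grammatical

[S [NP [Det that] [N scope]] [VP [VP [V waited]] [PP [P above] [NP [NP [Det the] [N robot]] [Conj and] [NP [Det every] [N scope]]]]]]
Every word is introduced by a lexical rule and the phrasal rules combine the resulting categories into a single S.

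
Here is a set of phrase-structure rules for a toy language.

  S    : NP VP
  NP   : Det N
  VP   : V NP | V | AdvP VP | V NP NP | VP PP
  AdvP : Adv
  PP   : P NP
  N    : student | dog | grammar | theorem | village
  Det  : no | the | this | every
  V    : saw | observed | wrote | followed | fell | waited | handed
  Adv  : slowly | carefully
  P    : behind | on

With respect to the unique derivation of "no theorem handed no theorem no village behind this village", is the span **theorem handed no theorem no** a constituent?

No

[S [NP [Det no] [N theorem]] [VP [VP [V handed] [NP [Det no] [N theorem]] [NP [Det no] [N village]]] [PP [P behind] [NP [Det this] [N village]]]]]
The smallest constituent containing 'theorem handed no theorem no' is the S spanning 'no theorem handed no theorem no village behind this village'; no single node in the tree dominates exactly the given words.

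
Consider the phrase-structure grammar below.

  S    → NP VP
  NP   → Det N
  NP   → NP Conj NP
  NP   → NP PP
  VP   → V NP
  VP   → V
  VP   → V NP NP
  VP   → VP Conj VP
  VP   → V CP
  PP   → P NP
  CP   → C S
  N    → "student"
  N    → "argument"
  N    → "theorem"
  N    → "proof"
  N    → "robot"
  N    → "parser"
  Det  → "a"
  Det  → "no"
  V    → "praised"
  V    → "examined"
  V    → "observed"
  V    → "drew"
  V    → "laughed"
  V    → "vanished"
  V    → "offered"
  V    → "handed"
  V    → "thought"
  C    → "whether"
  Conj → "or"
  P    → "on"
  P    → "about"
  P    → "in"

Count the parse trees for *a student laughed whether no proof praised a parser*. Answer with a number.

[S [NP [Det a] [N student]] [VP [V laughed] [CP [C whether] [S [NP [Det no] [N proof]] [VP [V praised] [NP [Det a] [N parser]]]]]]]
No rule offers an alternative attachment or grouping for any span, so this is the only derivation.

1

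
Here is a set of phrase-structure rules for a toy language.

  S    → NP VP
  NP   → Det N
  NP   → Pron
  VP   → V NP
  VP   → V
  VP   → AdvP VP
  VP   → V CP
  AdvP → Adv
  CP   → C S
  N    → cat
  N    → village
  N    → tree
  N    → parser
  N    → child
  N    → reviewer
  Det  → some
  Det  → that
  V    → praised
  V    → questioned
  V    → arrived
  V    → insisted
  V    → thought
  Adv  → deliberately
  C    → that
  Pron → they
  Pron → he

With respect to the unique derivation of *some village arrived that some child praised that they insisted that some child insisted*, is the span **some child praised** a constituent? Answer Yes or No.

[S [NP [Det some] [N village]] [VP [V arrived] [CP [C that] [S [NP [Det some] [N child]] [VP [V praised] [CP [C that] [S [NP [Pron they]] [VP [V insisted] [CP [C that] [S [NP [Det some] [N child]] [VP [V insisted]]]]]]]]]]]]
The smallest constituent containing 'some child praised' is the S spanning 'some child praised that they insisted that some child insisted'; no single node in the tree dominates exactly the given words.

No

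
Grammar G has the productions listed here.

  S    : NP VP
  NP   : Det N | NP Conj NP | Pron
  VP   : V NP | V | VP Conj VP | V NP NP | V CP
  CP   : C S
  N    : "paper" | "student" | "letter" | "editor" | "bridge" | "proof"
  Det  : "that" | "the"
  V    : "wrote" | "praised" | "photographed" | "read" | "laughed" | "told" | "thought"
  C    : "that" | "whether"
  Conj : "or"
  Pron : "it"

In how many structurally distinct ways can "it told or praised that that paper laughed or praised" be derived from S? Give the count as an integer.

Two of the 3 distinct bracketings:
[S [NP [Pron it]] [VP [VP [V told]] [Conj or] [VP [VP [V praised] [CP [C that] [S [NP [Det that] [N paper]] [VP [V laughed]]]]] [Conj or] [VP [V praised]]]]]
[S [NP [Pron it]] [VP [VP [V told]] [Conj or] [VP [V praised] [CP [C that] [S [NP [Det that] [N paper]] [VP [VP [V laughed]] [Conj or] [VP [V praised]]]]]]]]
The trees differ in how a recursive rule is bracketed over the same span.

3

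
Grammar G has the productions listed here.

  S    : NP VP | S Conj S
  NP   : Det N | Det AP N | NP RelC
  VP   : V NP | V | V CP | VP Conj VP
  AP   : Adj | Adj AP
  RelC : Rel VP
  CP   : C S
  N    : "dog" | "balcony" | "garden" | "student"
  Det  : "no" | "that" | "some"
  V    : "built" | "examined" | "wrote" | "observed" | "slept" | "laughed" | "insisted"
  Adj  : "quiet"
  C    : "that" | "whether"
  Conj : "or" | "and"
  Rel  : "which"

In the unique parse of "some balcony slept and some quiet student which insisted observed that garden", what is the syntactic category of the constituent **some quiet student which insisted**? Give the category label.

NP

[S [S [NP [Det some] [N balcony]] [VP [V slept]]] [Conj and] [S [NP [NP [Det some] [AP [Adj quiet]] [N student]] [RelC [Rel which] [VP [V insisted]]]] [VP [V observed] [NP [Det that] [N garden]]]]]
The span 'some quiet student which insisted' is the NP node built by NP → NP RelC.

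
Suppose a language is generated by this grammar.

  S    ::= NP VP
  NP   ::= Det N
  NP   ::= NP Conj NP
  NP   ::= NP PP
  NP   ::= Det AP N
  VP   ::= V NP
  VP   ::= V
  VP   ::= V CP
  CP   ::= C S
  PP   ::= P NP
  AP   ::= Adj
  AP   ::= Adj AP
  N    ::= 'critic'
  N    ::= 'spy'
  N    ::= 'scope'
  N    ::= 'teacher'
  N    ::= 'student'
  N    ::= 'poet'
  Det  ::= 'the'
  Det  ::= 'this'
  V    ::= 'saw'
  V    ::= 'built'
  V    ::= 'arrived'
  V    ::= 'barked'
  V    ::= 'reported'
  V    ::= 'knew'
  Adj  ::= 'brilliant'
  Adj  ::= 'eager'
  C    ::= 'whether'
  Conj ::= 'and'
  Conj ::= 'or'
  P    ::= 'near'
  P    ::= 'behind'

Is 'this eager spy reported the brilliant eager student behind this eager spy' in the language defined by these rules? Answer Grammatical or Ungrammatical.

Grammatical

[S [NP [Det this] [AP [Adj eager]] [N spy]] [VP [V reported] [NP [NP [Det the] [AP [Adj brilliant] [AP [Adj eager]]] [N student]] [PP [P behind] [NP [Det this] [AP [Adj eager]] [N spy]]]]]]
The bracketing above is licensed at every node by one of the given productions, with S at the root.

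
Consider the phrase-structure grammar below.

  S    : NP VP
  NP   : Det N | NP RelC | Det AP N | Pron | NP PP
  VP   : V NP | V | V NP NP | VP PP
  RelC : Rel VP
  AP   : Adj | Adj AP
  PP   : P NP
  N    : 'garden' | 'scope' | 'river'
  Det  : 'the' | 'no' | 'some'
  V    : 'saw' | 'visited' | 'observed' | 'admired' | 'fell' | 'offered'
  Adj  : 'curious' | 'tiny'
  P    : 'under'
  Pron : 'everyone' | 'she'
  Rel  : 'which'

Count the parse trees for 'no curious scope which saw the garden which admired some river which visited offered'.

7

Two of the 7 distinct bracketings:
[S [NP [NP [Det no] [AP [Adj curious]] [N scope]] [RelC [Rel which] [VP [V saw] [NP [NP [Det the] [N garden]] [RelC [Rel which] [VP [V admired] [NP [NP [Det some] [N river]] [RelC [Rel which] [VP [V visited]]]]]]]]]] [VP [V offered]]]
[S [NP [NP [Det no] [AP [Adj curious]] [N scope]] [RelC [Rel which] [VP [V saw] [NP [NP [NP [Det the] [N garden]] [RelC [Rel which] [VP [V admired] [NP [Det some] [N river]]]]] [RelC [Rel which] [VP [V visited]]]]]]] [VP [V offered]]]
The trees differ in how a recursive rule is bracketed over the same span.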